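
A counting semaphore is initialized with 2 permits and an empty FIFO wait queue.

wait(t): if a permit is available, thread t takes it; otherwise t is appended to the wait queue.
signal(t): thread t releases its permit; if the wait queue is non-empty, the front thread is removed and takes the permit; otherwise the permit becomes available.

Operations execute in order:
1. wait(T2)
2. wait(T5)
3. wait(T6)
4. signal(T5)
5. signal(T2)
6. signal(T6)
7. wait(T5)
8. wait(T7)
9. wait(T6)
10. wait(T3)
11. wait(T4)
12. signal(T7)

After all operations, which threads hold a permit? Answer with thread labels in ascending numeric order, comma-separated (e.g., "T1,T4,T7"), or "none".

Step 1: wait(T2) -> count=1 queue=[] holders={T2}
Step 2: wait(T5) -> count=0 queue=[] holders={T2,T5}
Step 3: wait(T6) -> count=0 queue=[T6] holders={T2,T5}
Step 4: signal(T5) -> count=0 queue=[] holders={T2,T6}
Step 5: signal(T2) -> count=1 queue=[] holders={T6}
Step 6: signal(T6) -> count=2 queue=[] holders={none}
Step 7: wait(T5) -> count=1 queue=[] holders={T5}
Step 8: wait(T7) -> count=0 queue=[] holders={T5,T7}
Step 9: wait(T6) -> count=0 queue=[T6] holders={T5,T7}
Step 10: wait(T3) -> count=0 queue=[T6,T3] holders={T5,T7}
Step 11: wait(T4) -> count=0 queue=[T6,T3,T4] holders={T5,T7}
Step 12: signal(T7) -> count=0 queue=[T3,T4] holders={T5,T6}
Final holders: T5,T6

Answer: T5,T6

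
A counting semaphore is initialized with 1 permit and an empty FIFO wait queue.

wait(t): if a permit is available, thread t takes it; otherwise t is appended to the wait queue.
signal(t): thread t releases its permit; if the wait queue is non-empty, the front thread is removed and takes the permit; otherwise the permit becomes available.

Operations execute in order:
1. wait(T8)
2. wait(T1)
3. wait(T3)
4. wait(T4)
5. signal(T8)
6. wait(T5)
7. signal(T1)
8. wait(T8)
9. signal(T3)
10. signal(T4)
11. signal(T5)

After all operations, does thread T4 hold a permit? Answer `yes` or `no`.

Step 1: wait(T8) -> count=0 queue=[] holders={T8}
Step 2: wait(T1) -> count=0 queue=[T1] holders={T8}
Step 3: wait(T3) -> count=0 queue=[T1,T3] holders={T8}
Step 4: wait(T4) -> count=0 queue=[T1,T3,T4] holders={T8}
Step 5: signal(T8) -> count=0 queue=[T3,T4] holders={T1}
Step 6: wait(T5) -> count=0 queue=[T3,T4,T5] holders={T1}
Step 7: signal(T1) -> count=0 queue=[T4,T5] holders={T3}
Step 8: wait(T8) -> count=0 queue=[T4,T5,T8] holders={T3}
Step 9: signal(T3) -> count=0 queue=[T5,T8] holders={T4}
Step 10: signal(T4) -> count=0 queue=[T8] holders={T5}
Step 11: signal(T5) -> count=0 queue=[] holders={T8}
Final holders: {T8} -> T4 not in holders

Answer: no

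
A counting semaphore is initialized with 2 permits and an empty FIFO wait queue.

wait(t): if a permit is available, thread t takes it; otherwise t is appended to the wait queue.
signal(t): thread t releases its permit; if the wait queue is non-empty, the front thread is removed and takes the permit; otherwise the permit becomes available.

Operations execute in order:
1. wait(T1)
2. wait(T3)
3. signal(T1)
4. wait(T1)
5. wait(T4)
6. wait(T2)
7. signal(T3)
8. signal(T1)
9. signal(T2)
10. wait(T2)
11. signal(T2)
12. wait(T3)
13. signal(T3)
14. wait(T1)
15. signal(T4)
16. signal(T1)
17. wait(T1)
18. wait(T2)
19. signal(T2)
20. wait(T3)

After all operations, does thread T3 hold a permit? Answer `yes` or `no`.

Answer: yes

Derivation:
Step 1: wait(T1) -> count=1 queue=[] holders={T1}
Step 2: wait(T3) -> count=0 queue=[] holders={T1,T3}
Step 3: signal(T1) -> count=1 queue=[] holders={T3}
Step 4: wait(T1) -> count=0 queue=[] holders={T1,T3}
Step 5: wait(T4) -> count=0 queue=[T4] holders={T1,T3}
Step 6: wait(T2) -> count=0 queue=[T4,T2] holders={T1,T3}
Step 7: signal(T3) -> count=0 queue=[T2] holders={T1,T4}
Step 8: signal(T1) -> count=0 queue=[] holders={T2,T4}
Step 9: signal(T2) -> count=1 queue=[] holders={T4}
Step 10: wait(T2) -> count=0 queue=[] holders={T2,T4}
Step 11: signal(T2) -> count=1 queue=[] holders={T4}
Step 12: wait(T3) -> count=0 queue=[] holders={T3,T4}
Step 13: signal(T3) -> count=1 queue=[] holders={T4}
Step 14: wait(T1) -> count=0 queue=[] holders={T1,T4}
Step 15: signal(T4) -> count=1 queue=[] holders={T1}
Step 16: signal(T1) -> count=2 queue=[] holders={none}
Step 17: wait(T1) -> count=1 queue=[] holders={T1}
Step 18: wait(T2) -> count=0 queue=[] holders={T1,T2}
Step 19: signal(T2) -> count=1 queue=[] holders={T1}
Step 20: wait(T3) -> count=0 queue=[] holders={T1,T3}
Final holders: {T1,T3} -> T3 in holders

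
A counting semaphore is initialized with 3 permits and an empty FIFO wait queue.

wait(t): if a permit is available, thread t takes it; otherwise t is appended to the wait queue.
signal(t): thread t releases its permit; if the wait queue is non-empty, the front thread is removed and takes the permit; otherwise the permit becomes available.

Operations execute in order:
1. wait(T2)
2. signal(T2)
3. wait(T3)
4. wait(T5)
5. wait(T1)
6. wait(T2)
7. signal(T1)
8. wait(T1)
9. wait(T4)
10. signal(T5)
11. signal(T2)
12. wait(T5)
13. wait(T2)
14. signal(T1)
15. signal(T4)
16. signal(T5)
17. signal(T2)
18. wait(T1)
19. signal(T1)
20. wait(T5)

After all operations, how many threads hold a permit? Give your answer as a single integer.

Answer: 2

Derivation:
Step 1: wait(T2) -> count=2 queue=[] holders={T2}
Step 2: signal(T2) -> count=3 queue=[] holders={none}
Step 3: wait(T3) -> count=2 queue=[] holders={T3}
Step 4: wait(T5) -> count=1 queue=[] holders={T3,T5}
Step 5: wait(T1) -> count=0 queue=[] holders={T1,T3,T5}
Step 6: wait(T2) -> count=0 queue=[T2] holders={T1,T3,T5}
Step 7: signal(T1) -> count=0 queue=[] holders={T2,T3,T5}
Step 8: wait(T1) -> count=0 queue=[T1] holders={T2,T3,T5}
Step 9: wait(T4) -> count=0 queue=[T1,T4] holders={T2,T3,T5}
Step 10: signal(T5) -> count=0 queue=[T4] holders={T1,T2,T3}
Step 11: signal(T2) -> count=0 queue=[] holders={T1,T3,T4}
Step 12: wait(T5) -> count=0 queue=[T5] holders={T1,T3,T4}
Step 13: wait(T2) -> count=0 queue=[T5,T2] holders={T1,T3,T4}
Step 14: signal(T1) -> count=0 queue=[T2] holders={T3,T4,T5}
Step 15: signal(T4) -> count=0 queue=[] holders={T2,T3,T5}
Step 16: signal(T5) -> count=1 queue=[] holders={T2,T3}
Step 17: signal(T2) -> count=2 queue=[] holders={T3}
Step 18: wait(T1) -> count=1 queue=[] holders={T1,T3}
Step 19: signal(T1) -> count=2 queue=[] holders={T3}
Step 20: wait(T5) -> count=1 queue=[] holders={T3,T5}
Final holders: {T3,T5} -> 2 thread(s)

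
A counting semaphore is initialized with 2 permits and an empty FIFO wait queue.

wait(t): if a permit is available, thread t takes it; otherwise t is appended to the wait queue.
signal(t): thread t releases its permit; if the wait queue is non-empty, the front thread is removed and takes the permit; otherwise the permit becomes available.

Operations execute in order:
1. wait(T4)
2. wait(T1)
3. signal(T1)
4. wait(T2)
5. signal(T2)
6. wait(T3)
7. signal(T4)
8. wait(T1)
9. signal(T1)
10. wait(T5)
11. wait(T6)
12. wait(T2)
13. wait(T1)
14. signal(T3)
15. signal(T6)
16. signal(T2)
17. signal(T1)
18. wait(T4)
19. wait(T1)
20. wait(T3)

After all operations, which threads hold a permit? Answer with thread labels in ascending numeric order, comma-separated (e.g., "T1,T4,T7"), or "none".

Step 1: wait(T4) -> count=1 queue=[] holders={T4}
Step 2: wait(T1) -> count=0 queue=[] holders={T1,T4}
Step 3: signal(T1) -> count=1 queue=[] holders={T4}
Step 4: wait(T2) -> count=0 queue=[] holders={T2,T4}
Step 5: signal(T2) -> count=1 queue=[] holders={T4}
Step 6: wait(T3) -> count=0 queue=[] holders={T3,T4}
Step 7: signal(T4) -> count=1 queue=[] holders={T3}
Step 8: wait(T1) -> count=0 queue=[] holders={T1,T3}
Step 9: signal(T1) -> count=1 queue=[] holders={T3}
Step 10: wait(T5) -> count=0 queue=[] holders={T3,T5}
Step 11: wait(T6) -> count=0 queue=[T6] holders={T3,T5}
Step 12: wait(T2) -> count=0 queue=[T6,T2] holders={T3,T5}
Step 13: wait(T1) -> count=0 queue=[T6,T2,T1] holders={T3,T5}
Step 14: signal(T3) -> count=0 queue=[T2,T1] holders={T5,T6}
Step 15: signal(T6) -> count=0 queue=[T1] holders={T2,T5}
Step 16: signal(T2) -> count=0 queue=[] holders={T1,T5}
Step 17: signal(T1) -> count=1 queue=[] holders={T5}
Step 18: wait(T4) -> count=0 queue=[] holders={T4,T5}
Step 19: wait(T1) -> count=0 queue=[T1] holders={T4,T5}
Step 20: wait(T3) -> count=0 queue=[T1,T3] holders={T4,T5}
Final holders: T4,T5

Answer: T4,T5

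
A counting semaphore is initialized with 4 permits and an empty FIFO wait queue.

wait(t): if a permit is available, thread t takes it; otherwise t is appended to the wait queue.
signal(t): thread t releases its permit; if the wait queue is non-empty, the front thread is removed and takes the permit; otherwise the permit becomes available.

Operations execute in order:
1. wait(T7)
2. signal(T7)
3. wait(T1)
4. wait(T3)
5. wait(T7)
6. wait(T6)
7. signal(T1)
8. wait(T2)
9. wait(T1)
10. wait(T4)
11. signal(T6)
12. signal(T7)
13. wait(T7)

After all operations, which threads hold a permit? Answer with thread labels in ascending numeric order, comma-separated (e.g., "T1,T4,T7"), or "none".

Answer: T1,T2,T3,T4

Derivation:
Step 1: wait(T7) -> count=3 queue=[] holders={T7}
Step 2: signal(T7) -> count=4 queue=[] holders={none}
Step 3: wait(T1) -> count=3 queue=[] holders={T1}
Step 4: wait(T3) -> count=2 queue=[] holders={T1,T3}
Step 5: wait(T7) -> count=1 queue=[] holders={T1,T3,T7}
Step 6: wait(T6) -> count=0 queue=[] holders={T1,T3,T6,T7}
Step 7: signal(T1) -> count=1 queue=[] holders={T3,T6,T7}
Step 8: wait(T2) -> count=0 queue=[] holders={T2,T3,T6,T7}
Step 9: wait(T1) -> count=0 queue=[T1] holders={T2,T3,T6,T7}
Step 10: wait(T4) -> count=0 queue=[T1,T4] holders={T2,T3,T6,T7}
Step 11: signal(T6) -> count=0 queue=[T4] holders={T1,T2,T3,T7}
Step 12: signal(T7) -> count=0 queue=[] holders={T1,T2,T3,T4}
Step 13: wait(T7) -> count=0 queue=[T7] holders={T1,T2,T3,T4}
Final holders: T1,T2,T3,T4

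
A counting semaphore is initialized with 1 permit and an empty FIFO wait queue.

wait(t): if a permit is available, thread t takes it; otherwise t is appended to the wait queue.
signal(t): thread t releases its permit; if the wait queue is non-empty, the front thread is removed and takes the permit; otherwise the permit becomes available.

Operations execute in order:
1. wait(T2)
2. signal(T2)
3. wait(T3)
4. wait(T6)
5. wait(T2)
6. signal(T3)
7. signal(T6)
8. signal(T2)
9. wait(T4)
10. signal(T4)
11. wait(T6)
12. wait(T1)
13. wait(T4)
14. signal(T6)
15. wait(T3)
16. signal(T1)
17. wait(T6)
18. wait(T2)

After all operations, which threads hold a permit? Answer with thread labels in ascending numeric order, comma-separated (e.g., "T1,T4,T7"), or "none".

Answer: T4

Derivation:
Step 1: wait(T2) -> count=0 queue=[] holders={T2}
Step 2: signal(T2) -> count=1 queue=[] holders={none}
Step 3: wait(T3) -> count=0 queue=[] holders={T3}
Step 4: wait(T6) -> count=0 queue=[T6] holders={T3}
Step 5: wait(T2) -> count=0 queue=[T6,T2] holders={T3}
Step 6: signal(T3) -> count=0 queue=[T2] holders={T6}
Step 7: signal(T6) -> count=0 queue=[] holders={T2}
Step 8: signal(T2) -> count=1 queue=[] holders={none}
Step 9: wait(T4) -> count=0 queue=[] holders={T4}
Step 10: signal(T4) -> count=1 queue=[] holders={none}
Step 11: wait(T6) -> count=0 queue=[] holders={T6}
Step 12: wait(T1) -> count=0 queue=[T1] holders={T6}
Step 13: wait(T4) -> count=0 queue=[T1,T4] holders={T6}
Step 14: signal(T6) -> count=0 queue=[T4] holders={T1}
Step 15: wait(T3) -> count=0 queue=[T4,T3] holders={T1}
Step 16: signal(T1) -> count=0 queue=[T3] holders={T4}
Step 17: wait(T6) -> count=0 queue=[T3,T6] holders={T4}
Step 18: wait(T2) -> count=0 queue=[T3,T6,T2] holders={T4}
Final holders: T4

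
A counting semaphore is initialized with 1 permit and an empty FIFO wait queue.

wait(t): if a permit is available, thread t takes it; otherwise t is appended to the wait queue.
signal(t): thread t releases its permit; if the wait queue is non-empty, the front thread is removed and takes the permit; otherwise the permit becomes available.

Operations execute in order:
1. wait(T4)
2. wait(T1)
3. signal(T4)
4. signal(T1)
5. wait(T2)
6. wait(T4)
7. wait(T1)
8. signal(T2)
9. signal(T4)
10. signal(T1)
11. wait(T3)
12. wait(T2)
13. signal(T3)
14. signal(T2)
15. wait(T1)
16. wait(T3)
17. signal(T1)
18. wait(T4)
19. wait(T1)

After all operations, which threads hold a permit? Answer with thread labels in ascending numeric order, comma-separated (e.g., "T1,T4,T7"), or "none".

Step 1: wait(T4) -> count=0 queue=[] holders={T4}
Step 2: wait(T1) -> count=0 queue=[T1] holders={T4}
Step 3: signal(T4) -> count=0 queue=[] holders={T1}
Step 4: signal(T1) -> count=1 queue=[] holders={none}
Step 5: wait(T2) -> count=0 queue=[] holders={T2}
Step 6: wait(T4) -> count=0 queue=[T4] holders={T2}
Step 7: wait(T1) -> count=0 queue=[T4,T1] holders={T2}
Step 8: signal(T2) -> count=0 queue=[T1] holders={T4}
Step 9: signal(T4) -> count=0 queue=[] holders={T1}
Step 10: signal(T1) -> count=1 queue=[] holders={none}
Step 11: wait(T3) -> count=0 queue=[] holders={T3}
Step 12: wait(T2) -> count=0 queue=[T2] holders={T3}
Step 13: signal(T3) -> count=0 queue=[] holders={T2}
Step 14: signal(T2) -> count=1 queue=[] holders={none}
Step 15: wait(T1) -> count=0 queue=[] holders={T1}
Step 16: wait(T3) -> count=0 queue=[T3] holders={T1}
Step 17: signal(T1) -> count=0 queue=[] holders={T3}
Step 18: wait(T4) -> count=0 queue=[T4] holders={T3}
Step 19: wait(T1) -> count=0 queue=[T4,T1] holders={T3}
Final holders: T3

Answer: T3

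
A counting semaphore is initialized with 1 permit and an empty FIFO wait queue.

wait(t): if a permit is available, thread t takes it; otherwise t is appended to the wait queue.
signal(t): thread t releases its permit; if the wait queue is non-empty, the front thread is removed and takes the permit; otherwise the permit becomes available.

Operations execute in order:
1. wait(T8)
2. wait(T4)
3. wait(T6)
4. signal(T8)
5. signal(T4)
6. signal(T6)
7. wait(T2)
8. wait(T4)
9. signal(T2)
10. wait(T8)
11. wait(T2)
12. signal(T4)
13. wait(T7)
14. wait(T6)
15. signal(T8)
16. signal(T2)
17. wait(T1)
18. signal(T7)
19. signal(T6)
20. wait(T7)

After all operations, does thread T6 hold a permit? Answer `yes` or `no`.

Answer: no

Derivation:
Step 1: wait(T8) -> count=0 queue=[] holders={T8}
Step 2: wait(T4) -> count=0 queue=[T4] holders={T8}
Step 3: wait(T6) -> count=0 queue=[T4,T6] holders={T8}
Step 4: signal(T8) -> count=0 queue=[T6] holders={T4}
Step 5: signal(T4) -> count=0 queue=[] holders={T6}
Step 6: signal(T6) -> count=1 queue=[] holders={none}
Step 7: wait(T2) -> count=0 queue=[] holders={T2}
Step 8: wait(T4) -> count=0 queue=[T4] holders={T2}
Step 9: signal(T2) -> count=0 queue=[] holders={T4}
Step 10: wait(T8) -> count=0 queue=[T8] holders={T4}
Step 11: wait(T2) -> count=0 queue=[T8,T2] holders={T4}
Step 12: signal(T4) -> count=0 queue=[T2] holders={T8}
Step 13: wait(T7) -> count=0 queue=[T2,T7] holders={T8}
Step 14: wait(T6) -> count=0 queue=[T2,T7,T6] holders={T8}
Step 15: signal(T8) -> count=0 queue=[T7,T6] holders={T2}
Step 16: signal(T2) -> count=0 queue=[T6] holders={T7}
Step 17: wait(T1) -> count=0 queue=[T6,T1] holders={T7}
Step 18: signal(T7) -> count=0 queue=[T1] holders={T6}
Step 19: signal(T6) -> count=0 queue=[] holders={T1}
Step 20: wait(T7) -> count=0 queue=[T7] holders={T1}
Final holders: {T1} -> T6 not in holders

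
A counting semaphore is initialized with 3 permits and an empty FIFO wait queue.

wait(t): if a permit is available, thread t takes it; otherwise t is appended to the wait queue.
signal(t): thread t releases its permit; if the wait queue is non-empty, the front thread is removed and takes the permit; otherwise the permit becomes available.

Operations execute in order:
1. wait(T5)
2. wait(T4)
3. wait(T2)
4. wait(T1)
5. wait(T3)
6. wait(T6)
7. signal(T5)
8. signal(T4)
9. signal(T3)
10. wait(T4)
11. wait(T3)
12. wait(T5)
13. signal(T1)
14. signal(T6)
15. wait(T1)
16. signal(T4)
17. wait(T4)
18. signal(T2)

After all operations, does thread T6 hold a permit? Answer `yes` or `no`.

Step 1: wait(T5) -> count=2 queue=[] holders={T5}
Step 2: wait(T4) -> count=1 queue=[] holders={T4,T5}
Step 3: wait(T2) -> count=0 queue=[] holders={T2,T4,T5}
Step 4: wait(T1) -> count=0 queue=[T1] holders={T2,T4,T5}
Step 5: wait(T3) -> count=0 queue=[T1,T3] holders={T2,T4,T5}
Step 6: wait(T6) -> count=0 queue=[T1,T3,T6] holders={T2,T4,T5}
Step 7: signal(T5) -> count=0 queue=[T3,T6] holders={T1,T2,T4}
Step 8: signal(T4) -> count=0 queue=[T6] holders={T1,T2,T3}
Step 9: signal(T3) -> count=0 queue=[] holders={T1,T2,T6}
Step 10: wait(T4) -> count=0 queue=[T4] holders={T1,T2,T6}
Step 11: wait(T3) -> count=0 queue=[T4,T3] holders={T1,T2,T6}
Step 12: wait(T5) -> count=0 queue=[T4,T3,T5] holders={T1,T2,T6}
Step 13: signal(T1) -> count=0 queue=[T3,T5] holders={T2,T4,T6}
Step 14: signal(T6) -> count=0 queue=[T5] holders={T2,T3,T4}
Step 15: wait(T1) -> count=0 queue=[T5,T1] holders={T2,T3,T4}
Step 16: signal(T4) -> count=0 queue=[T1] holders={T2,T3,T5}
Step 17: wait(T4) -> count=0 queue=[T1,T4] holders={T2,T3,T5}
Step 18: signal(T2) -> count=0 queue=[T4] holders={T1,T3,T5}
Final holders: {T1,T3,T5} -> T6 not in holders

Answer: no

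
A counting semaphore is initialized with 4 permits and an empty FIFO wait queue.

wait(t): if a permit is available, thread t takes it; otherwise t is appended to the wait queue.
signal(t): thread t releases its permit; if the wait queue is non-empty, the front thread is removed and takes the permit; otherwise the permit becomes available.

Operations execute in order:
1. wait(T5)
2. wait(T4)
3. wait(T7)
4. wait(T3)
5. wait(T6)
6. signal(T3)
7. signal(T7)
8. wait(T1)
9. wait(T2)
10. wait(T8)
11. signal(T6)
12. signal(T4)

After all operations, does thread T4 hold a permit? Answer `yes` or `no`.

Answer: no

Derivation:
Step 1: wait(T5) -> count=3 queue=[] holders={T5}
Step 2: wait(T4) -> count=2 queue=[] holders={T4,T5}
Step 3: wait(T7) -> count=1 queue=[] holders={T4,T5,T7}
Step 4: wait(T3) -> count=0 queue=[] holders={T3,T4,T5,T7}
Step 5: wait(T6) -> count=0 queue=[T6] holders={T3,T4,T5,T7}
Step 6: signal(T3) -> count=0 queue=[] holders={T4,T5,T6,T7}
Step 7: signal(T7) -> count=1 queue=[] holders={T4,T5,T6}
Step 8: wait(T1) -> count=0 queue=[] holders={T1,T4,T5,T6}
Step 9: wait(T2) -> count=0 queue=[T2] holders={T1,T4,T5,T6}
Step 10: wait(T8) -> count=0 queue=[T2,T8] holders={T1,T4,T5,T6}
Step 11: signal(T6) -> count=0 queue=[T8] holders={T1,T2,T4,T5}
Step 12: signal(T4) -> count=0 queue=[] holders={T1,T2,T5,T8}
Final holders: {T1,T2,T5,T8} -> T4 not in holders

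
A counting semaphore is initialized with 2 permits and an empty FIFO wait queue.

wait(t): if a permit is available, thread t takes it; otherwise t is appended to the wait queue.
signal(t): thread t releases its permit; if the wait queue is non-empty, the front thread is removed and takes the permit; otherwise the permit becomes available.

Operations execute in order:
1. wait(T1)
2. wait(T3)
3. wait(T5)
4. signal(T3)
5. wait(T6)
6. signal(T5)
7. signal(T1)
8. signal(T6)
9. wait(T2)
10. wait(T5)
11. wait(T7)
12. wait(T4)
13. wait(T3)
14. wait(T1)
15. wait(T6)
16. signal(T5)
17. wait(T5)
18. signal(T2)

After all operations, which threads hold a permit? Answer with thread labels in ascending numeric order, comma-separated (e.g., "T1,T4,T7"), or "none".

Step 1: wait(T1) -> count=1 queue=[] holders={T1}
Step 2: wait(T3) -> count=0 queue=[] holders={T1,T3}
Step 3: wait(T5) -> count=0 queue=[T5] holders={T1,T3}
Step 4: signal(T3) -> count=0 queue=[] holders={T1,T5}
Step 5: wait(T6) -> count=0 queue=[T6] holders={T1,T5}
Step 6: signal(T5) -> count=0 queue=[] holders={T1,T6}
Step 7: signal(T1) -> count=1 queue=[] holders={T6}
Step 8: signal(T6) -> count=2 queue=[] holders={none}
Step 9: wait(T2) -> count=1 queue=[] holders={T2}
Step 10: wait(T5) -> count=0 queue=[] holders={T2,T5}
Step 11: wait(T7) -> count=0 queue=[T7] holders={T2,T5}
Step 12: wait(T4) -> count=0 queue=[T7,T4] holders={T2,T5}
Step 13: wait(T3) -> count=0 queue=[T7,T4,T3] holders={T2,T5}
Step 14: wait(T1) -> count=0 queue=[T7,T4,T3,T1] holders={T2,T5}
Step 15: wait(T6) -> count=0 queue=[T7,T4,T3,T1,T6] holders={T2,T5}
Step 16: signal(T5) -> count=0 queue=[T4,T3,T1,T6] holders={T2,T7}
Step 17: wait(T5) -> count=0 queue=[T4,T3,T1,T6,T5] holders={T2,T7}
Step 18: signal(T2) -> count=0 queue=[T3,T1,T6,T5] holders={T4,T7}
Final holders: T4,T7

Answer: T4,T7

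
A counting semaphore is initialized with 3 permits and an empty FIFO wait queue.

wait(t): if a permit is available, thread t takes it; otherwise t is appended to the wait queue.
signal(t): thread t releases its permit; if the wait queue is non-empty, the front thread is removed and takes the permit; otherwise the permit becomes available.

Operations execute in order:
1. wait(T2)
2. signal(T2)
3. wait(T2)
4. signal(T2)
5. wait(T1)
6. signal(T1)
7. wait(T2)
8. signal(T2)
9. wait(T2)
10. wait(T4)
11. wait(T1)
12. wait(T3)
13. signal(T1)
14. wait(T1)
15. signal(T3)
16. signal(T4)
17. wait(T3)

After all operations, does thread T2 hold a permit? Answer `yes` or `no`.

Answer: yes

Derivation:
Step 1: wait(T2) -> count=2 queue=[] holders={T2}
Step 2: signal(T2) -> count=3 queue=[] holders={none}
Step 3: wait(T2) -> count=2 queue=[] holders={T2}
Step 4: signal(T2) -> count=3 queue=[] holders={none}
Step 5: wait(T1) -> count=2 queue=[] holders={T1}
Step 6: signal(T1) -> count=3 queue=[] holders={none}
Step 7: wait(T2) -> count=2 queue=[] holders={T2}
Step 8: signal(T2) -> count=3 queue=[] holders={none}
Step 9: wait(T2) -> count=2 queue=[] holders={T2}
Step 10: wait(T4) -> count=1 queue=[] holders={T2,T4}
Step 11: wait(T1) -> count=0 queue=[] holders={T1,T2,T4}
Step 12: wait(T3) -> count=0 queue=[T3] holders={T1,T2,T4}
Step 13: signal(T1) -> count=0 queue=[] holders={T2,T3,T4}
Step 14: wait(T1) -> count=0 queue=[T1] holders={T2,T3,T4}
Step 15: signal(T3) -> count=0 queue=[] holders={T1,T2,T4}
Step 16: signal(T4) -> count=1 queue=[] holders={T1,T2}
Step 17: wait(T3) -> count=0 queue=[] holders={T1,T2,T3}
Final holders: {T1,T2,T3} -> T2 in holders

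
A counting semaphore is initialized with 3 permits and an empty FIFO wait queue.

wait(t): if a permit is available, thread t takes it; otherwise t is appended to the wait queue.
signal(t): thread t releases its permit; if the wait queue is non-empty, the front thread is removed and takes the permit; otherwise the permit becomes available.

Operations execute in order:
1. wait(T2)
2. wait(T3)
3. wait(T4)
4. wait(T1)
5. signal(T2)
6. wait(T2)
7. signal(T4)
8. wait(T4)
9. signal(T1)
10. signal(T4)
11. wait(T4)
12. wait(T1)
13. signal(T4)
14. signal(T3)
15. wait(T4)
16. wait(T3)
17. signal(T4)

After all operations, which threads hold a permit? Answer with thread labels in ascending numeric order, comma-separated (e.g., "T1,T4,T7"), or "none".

Answer: T1,T2,T3

Derivation:
Step 1: wait(T2) -> count=2 queue=[] holders={T2}
Step 2: wait(T3) -> count=1 queue=[] holders={T2,T3}
Step 3: wait(T4) -> count=0 queue=[] holders={T2,T3,T4}
Step 4: wait(T1) -> count=0 queue=[T1] holders={T2,T3,T4}
Step 5: signal(T2) -> count=0 queue=[] holders={T1,T3,T4}
Step 6: wait(T2) -> count=0 queue=[T2] holders={T1,T3,T4}
Step 7: signal(T4) -> count=0 queue=[] holders={T1,T2,T3}
Step 8: wait(T4) -> count=0 queue=[T4] holders={T1,T2,T3}
Step 9: signal(T1) -> count=0 queue=[] holders={T2,T3,T4}
Step 10: signal(T4) -> count=1 queue=[] holders={T2,T3}
Step 11: wait(T4) -> count=0 queue=[] holders={T2,T3,T4}
Step 12: wait(T1) -> count=0 queue=[T1] holders={T2,T3,T4}
Step 13: signal(T4) -> count=0 queue=[] holders={T1,T2,T3}
Step 14: signal(T3) -> count=1 queue=[] holders={T1,T2}
Step 15: wait(T4) -> count=0 queue=[] holders={T1,T2,T4}
Step 16: wait(T3) -> count=0 queue=[T3] holders={T1,T2,T4}
Step 17: signal(T4) -> count=0 queue=[] holders={T1,T2,T3}
Final holders: T1,T2,T3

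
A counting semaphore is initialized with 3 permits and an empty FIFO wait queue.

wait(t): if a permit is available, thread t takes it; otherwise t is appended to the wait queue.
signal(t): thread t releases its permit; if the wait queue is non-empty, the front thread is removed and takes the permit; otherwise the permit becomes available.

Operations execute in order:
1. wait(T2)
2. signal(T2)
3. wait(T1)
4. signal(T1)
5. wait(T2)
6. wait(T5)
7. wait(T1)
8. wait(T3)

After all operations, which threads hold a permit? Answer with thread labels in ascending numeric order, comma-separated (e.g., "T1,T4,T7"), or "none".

Answer: T1,T2,T5

Derivation:
Step 1: wait(T2) -> count=2 queue=[] holders={T2}
Step 2: signal(T2) -> count=3 queue=[] holders={none}
Step 3: wait(T1) -> count=2 queue=[] holders={T1}
Step 4: signal(T1) -> count=3 queue=[] holders={none}
Step 5: wait(T2) -> count=2 queue=[] holders={T2}
Step 6: wait(T5) -> count=1 queue=[] holders={T2,T5}
Step 7: wait(T1) -> count=0 queue=[] holders={T1,T2,T5}
Step 8: wait(T3) -> count=0 queue=[T3] holders={T1,T2,T5}
Final holders: T1,T2,T5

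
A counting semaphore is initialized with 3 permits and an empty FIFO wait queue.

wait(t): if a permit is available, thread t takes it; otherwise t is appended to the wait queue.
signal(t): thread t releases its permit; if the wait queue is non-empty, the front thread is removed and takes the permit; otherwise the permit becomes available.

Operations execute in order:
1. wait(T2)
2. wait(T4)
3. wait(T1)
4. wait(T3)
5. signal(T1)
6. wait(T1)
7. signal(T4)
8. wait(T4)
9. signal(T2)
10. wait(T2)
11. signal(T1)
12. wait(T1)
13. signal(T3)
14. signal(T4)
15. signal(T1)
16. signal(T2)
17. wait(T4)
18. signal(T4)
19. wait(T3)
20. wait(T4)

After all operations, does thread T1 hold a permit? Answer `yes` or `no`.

Answer: no

Derivation:
Step 1: wait(T2) -> count=2 queue=[] holders={T2}
Step 2: wait(T4) -> count=1 queue=[] holders={T2,T4}
Step 3: wait(T1) -> count=0 queue=[] holders={T1,T2,T4}
Step 4: wait(T3) -> count=0 queue=[T3] holders={T1,T2,T4}
Step 5: signal(T1) -> count=0 queue=[] holders={T2,T3,T4}
Step 6: wait(T1) -> count=0 queue=[T1] holders={T2,T3,T4}
Step 7: signal(T4) -> count=0 queue=[] holders={T1,T2,T3}
Step 8: wait(T4) -> count=0 queue=[T4] holders={T1,T2,T3}
Step 9: signal(T2) -> count=0 queue=[] holders={T1,T3,T4}
Step 10: wait(T2) -> count=0 queue=[T2] holders={T1,T3,T4}
Step 11: signal(T1) -> count=0 queue=[] holders={T2,T3,T4}
Step 12: wait(T1) -> count=0 queue=[T1] holders={T2,T3,T4}
Step 13: signal(T3) -> count=0 queue=[] holders={T1,T2,T4}
Step 14: signal(T4) -> count=1 queue=[] holders={T1,T2}
Step 15: signal(T1) -> count=2 queue=[] holders={T2}
Step 16: signal(T2) -> count=3 queue=[] holders={none}
Step 17: wait(T4) -> count=2 queue=[] holders={T4}
Step 18: signal(T4) -> count=3 queue=[] holders={none}
Step 19: wait(T3) -> count=2 queue=[] holders={T3}
Step 20: wait(T4) -> count=1 queue=[] holders={T3,T4}
Final holders: {T3,T4} -> T1 not in holders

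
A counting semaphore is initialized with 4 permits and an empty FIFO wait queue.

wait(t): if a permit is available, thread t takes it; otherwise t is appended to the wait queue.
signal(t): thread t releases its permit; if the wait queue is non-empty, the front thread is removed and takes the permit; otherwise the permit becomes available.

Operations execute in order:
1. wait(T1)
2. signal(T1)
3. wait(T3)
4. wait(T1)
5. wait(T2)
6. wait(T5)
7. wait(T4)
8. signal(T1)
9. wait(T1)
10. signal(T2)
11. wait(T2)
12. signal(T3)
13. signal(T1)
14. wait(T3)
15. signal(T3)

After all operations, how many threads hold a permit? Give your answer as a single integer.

Answer: 3

Derivation:
Step 1: wait(T1) -> count=3 queue=[] holders={T1}
Step 2: signal(T1) -> count=4 queue=[] holders={none}
Step 3: wait(T3) -> count=3 queue=[] holders={T3}
Step 4: wait(T1) -> count=2 queue=[] holders={T1,T3}
Step 5: wait(T2) -> count=1 queue=[] holders={T1,T2,T3}
Step 6: wait(T5) -> count=0 queue=[] holders={T1,T2,T3,T5}
Step 7: wait(T4) -> count=0 queue=[T4] holders={T1,T2,T3,T5}
Step 8: signal(T1) -> count=0 queue=[] holders={T2,T3,T4,T5}
Step 9: wait(T1) -> count=0 queue=[T1] holders={T2,T3,T4,T5}
Step 10: signal(T2) -> count=0 queue=[] holders={T1,T3,T4,T5}
Step 11: wait(T2) -> count=0 queue=[T2] holders={T1,T3,T4,T5}
Step 12: signal(T3) -> count=0 queue=[] holders={T1,T2,T4,T5}
Step 13: signal(T1) -> count=1 queue=[] holders={T2,T4,T5}
Step 14: wait(T3) -> count=0 queue=[] holders={T2,T3,T4,T5}
Step 15: signal(T3) -> count=1 queue=[] holders={T2,T4,T5}
Final holders: {T2,T4,T5} -> 3 thread(s)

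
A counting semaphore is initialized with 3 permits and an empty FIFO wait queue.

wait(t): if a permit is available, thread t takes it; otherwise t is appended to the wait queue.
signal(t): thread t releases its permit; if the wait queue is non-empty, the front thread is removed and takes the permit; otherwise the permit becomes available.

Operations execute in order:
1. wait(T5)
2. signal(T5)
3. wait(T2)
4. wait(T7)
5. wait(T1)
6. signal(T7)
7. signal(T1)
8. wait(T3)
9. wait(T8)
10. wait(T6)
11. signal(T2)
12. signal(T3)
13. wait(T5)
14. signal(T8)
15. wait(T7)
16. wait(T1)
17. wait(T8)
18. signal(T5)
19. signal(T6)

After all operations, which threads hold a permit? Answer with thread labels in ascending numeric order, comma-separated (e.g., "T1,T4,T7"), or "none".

Step 1: wait(T5) -> count=2 queue=[] holders={T5}
Step 2: signal(T5) -> count=3 queue=[] holders={none}
Step 3: wait(T2) -> count=2 queue=[] holders={T2}
Step 4: wait(T7) -> count=1 queue=[] holders={T2,T7}
Step 5: wait(T1) -> count=0 queue=[] holders={T1,T2,T7}
Step 6: signal(T7) -> count=1 queue=[] holders={T1,T2}
Step 7: signal(T1) -> count=2 queue=[] holders={T2}
Step 8: wait(T3) -> count=1 queue=[] holders={T2,T3}
Step 9: wait(T8) -> count=0 queue=[] holders={T2,T3,T8}
Step 10: wait(T6) -> count=0 queue=[T6] holders={T2,T3,T8}
Step 11: signal(T2) -> count=0 queue=[] holders={T3,T6,T8}
Step 12: signal(T3) -> count=1 queue=[] holders={T6,T8}
Step 13: wait(T5) -> count=0 queue=[] holders={T5,T6,T8}
Step 14: signal(T8) -> count=1 queue=[] holders={T5,T6}
Step 15: wait(T7) -> count=0 queue=[] holders={T5,T6,T7}
Step 16: wait(T1) -> count=0 queue=[T1] holders={T5,T6,T7}
Step 17: wait(T8) -> count=0 queue=[T1,T8] holders={T5,T6,T7}
Step 18: signal(T5) -> count=0 queue=[T8] holders={T1,T6,T7}
Step 19: signal(T6) -> count=0 queue=[] holders={T1,T7,T8}
Final holders: T1,T7,T8

Answer: T1,T7,T8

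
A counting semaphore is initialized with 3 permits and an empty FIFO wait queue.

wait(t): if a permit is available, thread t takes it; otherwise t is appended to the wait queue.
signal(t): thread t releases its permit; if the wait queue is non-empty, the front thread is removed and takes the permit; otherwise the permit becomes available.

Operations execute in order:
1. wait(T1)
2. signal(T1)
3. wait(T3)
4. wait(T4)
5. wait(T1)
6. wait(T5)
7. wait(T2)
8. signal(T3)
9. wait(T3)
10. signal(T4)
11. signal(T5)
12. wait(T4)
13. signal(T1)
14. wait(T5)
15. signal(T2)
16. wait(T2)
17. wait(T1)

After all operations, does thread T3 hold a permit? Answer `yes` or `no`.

Answer: yes

Derivation:
Step 1: wait(T1) -> count=2 queue=[] holders={T1}
Step 2: signal(T1) -> count=3 queue=[] holders={none}
Step 3: wait(T3) -> count=2 queue=[] holders={T3}
Step 4: wait(T4) -> count=1 queue=[] holders={T3,T4}
Step 5: wait(T1) -> count=0 queue=[] holders={T1,T3,T4}
Step 6: wait(T5) -> count=0 queue=[T5] holders={T1,T3,T4}
Step 7: wait(T2) -> count=0 queue=[T5,T2] holders={T1,T3,T4}
Step 8: signal(T3) -> count=0 queue=[T2] holders={T1,T4,T5}
Step 9: wait(T3) -> count=0 queue=[T2,T3] holders={T1,T4,T5}
Step 10: signal(T4) -> count=0 queue=[T3] holders={T1,T2,T5}
Step 11: signal(T5) -> count=0 queue=[] holders={T1,T2,T3}
Step 12: wait(T4) -> count=0 queue=[T4] holders={T1,T2,T3}
Step 13: signal(T1) -> count=0 queue=[] holders={T2,T3,T4}
Step 14: wait(T5) -> count=0 queue=[T5] holders={T2,T3,T4}
Step 15: signal(T2) -> count=0 queue=[] holders={T3,T4,T5}
Step 16: wait(T2) -> count=0 queue=[T2] holders={T3,T4,T5}
Step 17: wait(T1) -> count=0 queue=[T2,T1] holders={T3,T4,T5}
Final holders: {T3,T4,T5} -> T3 in holders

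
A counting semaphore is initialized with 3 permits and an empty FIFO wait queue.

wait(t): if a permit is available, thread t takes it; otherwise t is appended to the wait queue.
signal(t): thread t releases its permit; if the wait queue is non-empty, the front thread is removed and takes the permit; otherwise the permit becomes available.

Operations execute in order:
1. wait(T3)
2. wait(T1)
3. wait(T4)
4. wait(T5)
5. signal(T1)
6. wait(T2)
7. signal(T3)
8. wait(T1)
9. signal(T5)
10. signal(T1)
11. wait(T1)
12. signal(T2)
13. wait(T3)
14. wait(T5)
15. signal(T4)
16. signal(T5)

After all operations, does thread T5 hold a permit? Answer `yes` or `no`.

Answer: no

Derivation:
Step 1: wait(T3) -> count=2 queue=[] holders={T3}
Step 2: wait(T1) -> count=1 queue=[] holders={T1,T3}
Step 3: wait(T4) -> count=0 queue=[] holders={T1,T3,T4}
Step 4: wait(T5) -> count=0 queue=[T5] holders={T1,T3,T4}
Step 5: signal(T1) -> count=0 queue=[] holders={T3,T4,T5}
Step 6: wait(T2) -> count=0 queue=[T2] holders={T3,T4,T5}
Step 7: signal(T3) -> count=0 queue=[] holders={T2,T4,T5}
Step 8: wait(T1) -> count=0 queue=[T1] holders={T2,T4,T5}
Step 9: signal(T5) -> count=0 queue=[] holders={T1,T2,T4}
Step 10: signal(T1) -> count=1 queue=[] holders={T2,T4}
Step 11: wait(T1) -> count=0 queue=[] holders={T1,T2,T4}
Step 12: signal(T2) -> count=1 queue=[] holders={T1,T4}
Step 13: wait(T3) -> count=0 queue=[] holders={T1,T3,T4}
Step 14: wait(T5) -> count=0 queue=[T5] holders={T1,T3,T4}
Step 15: signal(T4) -> count=0 queue=[] holders={T1,T3,T5}
Step 16: signal(T5) -> count=1 queue=[] holders={T1,T3}
Final holders: {T1,T3} -> T5 not in holders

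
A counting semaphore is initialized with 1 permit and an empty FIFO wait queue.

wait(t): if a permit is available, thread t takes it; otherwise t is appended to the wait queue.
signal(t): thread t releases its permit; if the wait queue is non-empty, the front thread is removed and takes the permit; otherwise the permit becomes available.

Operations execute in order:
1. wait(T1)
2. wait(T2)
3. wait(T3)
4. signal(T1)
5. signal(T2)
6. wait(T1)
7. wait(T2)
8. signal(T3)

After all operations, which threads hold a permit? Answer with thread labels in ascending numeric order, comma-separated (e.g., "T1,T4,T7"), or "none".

Answer: T1

Derivation:
Step 1: wait(T1) -> count=0 queue=[] holders={T1}
Step 2: wait(T2) -> count=0 queue=[T2] holders={T1}
Step 3: wait(T3) -> count=0 queue=[T2,T3] holders={T1}
Step 4: signal(T1) -> count=0 queue=[T3] holders={T2}
Step 5: signal(T2) -> count=0 queue=[] holders={T3}
Step 6: wait(T1) -> count=0 queue=[T1] holders={T3}
Step 7: wait(T2) -> count=0 queue=[T1,T2] holders={T3}
Step 8: signal(T3) -> count=0 queue=[T2] holders={T1}
Final holders: T1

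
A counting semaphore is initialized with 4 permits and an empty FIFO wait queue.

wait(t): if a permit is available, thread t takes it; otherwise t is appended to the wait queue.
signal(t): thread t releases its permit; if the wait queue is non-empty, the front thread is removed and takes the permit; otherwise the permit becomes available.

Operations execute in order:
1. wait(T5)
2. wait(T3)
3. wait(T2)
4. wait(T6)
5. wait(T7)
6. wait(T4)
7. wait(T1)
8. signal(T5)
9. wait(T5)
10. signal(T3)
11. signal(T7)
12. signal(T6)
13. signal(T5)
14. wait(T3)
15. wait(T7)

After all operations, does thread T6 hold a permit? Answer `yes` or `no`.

Answer: no

Derivation:
Step 1: wait(T5) -> count=3 queue=[] holders={T5}
Step 2: wait(T3) -> count=2 queue=[] holders={T3,T5}
Step 3: wait(T2) -> count=1 queue=[] holders={T2,T3,T5}
Step 4: wait(T6) -> count=0 queue=[] holders={T2,T3,T5,T6}
Step 5: wait(T7) -> count=0 queue=[T7] holders={T2,T3,T5,T6}
Step 6: wait(T4) -> count=0 queue=[T7,T4] holders={T2,T3,T5,T6}
Step 7: wait(T1) -> count=0 queue=[T7,T4,T1] holders={T2,T3,T5,T6}
Step 8: signal(T5) -> count=0 queue=[T4,T1] holders={T2,T3,T6,T7}
Step 9: wait(T5) -> count=0 queue=[T4,T1,T5] holders={T2,T3,T6,T7}
Step 10: signal(T3) -> count=0 queue=[T1,T5] holders={T2,T4,T6,T7}
Step 11: signal(T7) -> count=0 queue=[T5] holders={T1,T2,T4,T6}
Step 12: signal(T6) -> count=0 queue=[] holders={T1,T2,T4,T5}
Step 13: signal(T5) -> count=1 queue=[] holders={T1,T2,T4}
Step 14: wait(T3) -> count=0 queue=[] holders={T1,T2,T3,T4}
Step 15: wait(T7) -> count=0 queue=[T7] holders={T1,T2,T3,T4}
Final holders: {T1,T2,T3,T4} -> T6 not in holders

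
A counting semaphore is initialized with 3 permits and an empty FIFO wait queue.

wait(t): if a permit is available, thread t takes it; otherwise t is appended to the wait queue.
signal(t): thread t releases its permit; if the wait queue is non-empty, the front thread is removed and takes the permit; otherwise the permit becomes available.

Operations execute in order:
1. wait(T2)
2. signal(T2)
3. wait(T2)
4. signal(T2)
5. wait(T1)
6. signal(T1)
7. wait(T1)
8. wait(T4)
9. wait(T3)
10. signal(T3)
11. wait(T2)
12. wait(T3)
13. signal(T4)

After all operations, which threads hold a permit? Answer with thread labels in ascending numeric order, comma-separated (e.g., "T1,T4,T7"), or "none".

Step 1: wait(T2) -> count=2 queue=[] holders={T2}
Step 2: signal(T2) -> count=3 queue=[] holders={none}
Step 3: wait(T2) -> count=2 queue=[] holders={T2}
Step 4: signal(T2) -> count=3 queue=[] holders={none}
Step 5: wait(T1) -> count=2 queue=[] holders={T1}
Step 6: signal(T1) -> count=3 queue=[] holders={none}
Step 7: wait(T1) -> count=2 queue=[] holders={T1}
Step 8: wait(T4) -> count=1 queue=[] holders={T1,T4}
Step 9: wait(T3) -> count=0 queue=[] holders={T1,T3,T4}
Step 10: signal(T3) -> count=1 queue=[] holders={T1,T4}
Step 11: wait(T2) -> count=0 queue=[] holders={T1,T2,T4}
Step 12: wait(T3) -> count=0 queue=[T3] holders={T1,T2,T4}
Step 13: signal(T4) -> count=0 queue=[] holders={T1,T2,T3}
Final holders: T1,T2,T3

Answer: T1,T2,T3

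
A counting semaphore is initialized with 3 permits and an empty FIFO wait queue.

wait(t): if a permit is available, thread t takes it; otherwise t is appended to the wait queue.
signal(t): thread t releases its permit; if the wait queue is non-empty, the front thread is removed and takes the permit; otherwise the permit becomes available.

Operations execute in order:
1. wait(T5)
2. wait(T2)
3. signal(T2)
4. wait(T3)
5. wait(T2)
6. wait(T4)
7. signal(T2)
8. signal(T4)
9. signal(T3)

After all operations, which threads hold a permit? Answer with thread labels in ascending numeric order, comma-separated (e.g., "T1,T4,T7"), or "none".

Step 1: wait(T5) -> count=2 queue=[] holders={T5}
Step 2: wait(T2) -> count=1 queue=[] holders={T2,T5}
Step 3: signal(T2) -> count=2 queue=[] holders={T5}
Step 4: wait(T3) -> count=1 queue=[] holders={T3,T5}
Step 5: wait(T2) -> count=0 queue=[] holders={T2,T3,T5}
Step 6: wait(T4) -> count=0 queue=[T4] holders={T2,T3,T5}
Step 7: signal(T2) -> count=0 queue=[] holders={T3,T4,T5}
Step 8: signal(T4) -> count=1 queue=[] holders={T3,T5}
Step 9: signal(T3) -> count=2 queue=[] holders={T5}
Final holders: T5

Answer: T5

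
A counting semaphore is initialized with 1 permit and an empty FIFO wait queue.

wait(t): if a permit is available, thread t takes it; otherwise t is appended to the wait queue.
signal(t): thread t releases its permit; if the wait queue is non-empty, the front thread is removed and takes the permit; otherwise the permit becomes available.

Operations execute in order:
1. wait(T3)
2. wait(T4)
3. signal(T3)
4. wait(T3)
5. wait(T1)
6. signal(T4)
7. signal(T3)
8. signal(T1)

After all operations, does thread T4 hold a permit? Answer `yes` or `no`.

Answer: no

Derivation:
Step 1: wait(T3) -> count=0 queue=[] holders={T3}
Step 2: wait(T4) -> count=0 queue=[T4] holders={T3}
Step 3: signal(T3) -> count=0 queue=[] holders={T4}
Step 4: wait(T3) -> count=0 queue=[T3] holders={T4}
Step 5: wait(T1) -> count=0 queue=[T3,T1] holders={T4}
Step 6: signal(T4) -> count=0 queue=[T1] holders={T3}
Step 7: signal(T3) -> count=0 queue=[] holders={T1}
Step 8: signal(T1) -> count=1 queue=[] holders={none}
Final holders: {none} -> T4 not in holders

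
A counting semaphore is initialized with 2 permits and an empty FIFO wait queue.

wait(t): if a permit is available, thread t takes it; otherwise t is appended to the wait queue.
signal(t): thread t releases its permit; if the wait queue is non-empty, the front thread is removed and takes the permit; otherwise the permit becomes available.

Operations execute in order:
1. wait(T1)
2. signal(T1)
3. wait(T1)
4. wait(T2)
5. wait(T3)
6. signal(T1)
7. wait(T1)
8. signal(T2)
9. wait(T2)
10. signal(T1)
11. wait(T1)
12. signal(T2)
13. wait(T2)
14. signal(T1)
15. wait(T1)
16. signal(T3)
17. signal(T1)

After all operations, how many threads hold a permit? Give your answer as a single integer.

Answer: 1

Derivation:
Step 1: wait(T1) -> count=1 queue=[] holders={T1}
Step 2: signal(T1) -> count=2 queue=[] holders={none}
Step 3: wait(T1) -> count=1 queue=[] holders={T1}
Step 4: wait(T2) -> count=0 queue=[] holders={T1,T2}
Step 5: wait(T3) -> count=0 queue=[T3] holders={T1,T2}
Step 6: signal(T1) -> count=0 queue=[] holders={T2,T3}
Step 7: wait(T1) -> count=0 queue=[T1] holders={T2,T3}
Step 8: signal(T2) -> count=0 queue=[] holders={T1,T3}
Step 9: wait(T2) -> count=0 queue=[T2] holders={T1,T3}
Step 10: signal(T1) -> count=0 queue=[] holders={T2,T3}
Step 11: wait(T1) -> count=0 queue=[T1] holders={T2,T3}
Step 12: signal(T2) -> count=0 queue=[] holders={T1,T3}
Step 13: wait(T2) -> count=0 queue=[T2] holders={T1,T3}
Step 14: signal(T1) -> count=0 queue=[] holders={T2,T3}
Step 15: wait(T1) -> count=0 queue=[T1] holders={T2,T3}
Step 16: signal(T3) -> count=0 queue=[] holders={T1,T2}
Step 17: signal(T1) -> count=1 queue=[] holders={T2}
Final holders: {T2} -> 1 thread(s)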